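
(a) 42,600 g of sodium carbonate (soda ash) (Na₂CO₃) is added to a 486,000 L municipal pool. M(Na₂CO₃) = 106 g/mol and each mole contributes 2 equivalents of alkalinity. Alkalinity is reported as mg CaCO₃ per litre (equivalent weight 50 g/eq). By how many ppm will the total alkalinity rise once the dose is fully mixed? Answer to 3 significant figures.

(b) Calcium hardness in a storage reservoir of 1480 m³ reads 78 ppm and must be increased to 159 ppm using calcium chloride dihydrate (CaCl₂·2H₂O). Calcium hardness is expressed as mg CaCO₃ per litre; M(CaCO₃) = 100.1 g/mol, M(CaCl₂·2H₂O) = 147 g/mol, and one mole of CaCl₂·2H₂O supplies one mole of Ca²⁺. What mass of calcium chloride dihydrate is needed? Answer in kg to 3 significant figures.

(a) Moles of Na₂CO₃: 42,600 g ÷ 106 g/mol = 401.9 mol → 803.8 eq of alkalinity.
(a) As CaCO₃: 803.8 eq × 50 g/eq = 40,190 g.
(a) Rise: 40,190 g / 486,000 L × 1000 = 82.69 mg/L.

(b) Volume: 1480 m³ = 1,480,000 L.
(b) Hardness to add: (159 − 78) = 81 mg/L as CaCO₃ × 1,480,000 L = 119,900 g as CaCO₃.
(b) Moles of Ca²⁺ (1 mol Ca²⁺ ≡ 1 mol CaCO₃): 119,900 / 100.1 g/mol = 1198 mol.
(b) Mass of CaCl₂·2H₂O: 1198 × 147 = 176,000 g.

(a) 82.7 ppm; (b) 176 kg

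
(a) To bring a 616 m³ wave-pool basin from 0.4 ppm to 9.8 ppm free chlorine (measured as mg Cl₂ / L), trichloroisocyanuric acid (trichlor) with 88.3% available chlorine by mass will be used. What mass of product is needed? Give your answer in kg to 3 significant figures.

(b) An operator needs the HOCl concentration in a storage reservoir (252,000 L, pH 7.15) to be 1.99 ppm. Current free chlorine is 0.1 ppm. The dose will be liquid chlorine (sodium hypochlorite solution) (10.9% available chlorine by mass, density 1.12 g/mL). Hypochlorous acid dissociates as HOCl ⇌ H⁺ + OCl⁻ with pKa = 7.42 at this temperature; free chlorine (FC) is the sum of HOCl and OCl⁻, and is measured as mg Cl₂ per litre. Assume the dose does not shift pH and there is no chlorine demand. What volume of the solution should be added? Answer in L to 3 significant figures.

(a) 6.56 kg; (b) 6.11 L

(a) Volume: 616 m³ = 616,000 L.
(a) Chlorine deficit: 9.8 − 0.4 = 9.4 ppm = 9.4 mg/L as Cl₂.
(a) Cl₂ equivalent needed: 9.4 mg/L × 616,000 L = 5,790,000 mg = 5790 g.
(a) Product at 88.3% available chlorine: 5790 / 0.883 = 6558 g.

(b) [OCl⁻]/[HOCl] = 10^(pH − pKa) = 10^(7.15 − 7.42) = 0.537; fraction as HOCl = 1/(1 + 0.537) = 0.6506.
(b) Free chlorine required for 1.99 ppm HOCl: 1.99 / 0.6506 = 3.059 ppm.
(b) FC to add: 3.059 − 0.1 = 2.959 mg/L as Cl₂.
(b) Cl₂ equivalent: 2.959 mg/L × 252,000 L = 745.6 g.
(b) Product at 10.9% available Cl: 745.6 / 0.109 = 6840 g.
(b) Volume: 6840 g ÷ 1.12 g/mL = 6107 mL.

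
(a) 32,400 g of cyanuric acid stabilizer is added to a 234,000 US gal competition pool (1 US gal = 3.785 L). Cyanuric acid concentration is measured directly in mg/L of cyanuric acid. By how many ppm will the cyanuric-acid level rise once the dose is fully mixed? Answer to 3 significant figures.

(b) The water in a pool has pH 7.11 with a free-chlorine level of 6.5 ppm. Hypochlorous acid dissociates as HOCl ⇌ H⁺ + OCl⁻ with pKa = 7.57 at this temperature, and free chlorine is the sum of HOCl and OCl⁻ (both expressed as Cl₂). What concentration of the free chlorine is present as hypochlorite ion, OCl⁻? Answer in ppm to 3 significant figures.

(a) Volume: 234,000 US gal × 3.785 L/gal = 885,690 L.
(a) Rise: 32,400 g / 885,690 L × 1000 = 36.58 mg/L.

(b) [OCl⁻]/[HOCl] = 10^(pH − pKa) = 10^(7.11 − 7.57) = 10^-0.46 = 0.3467.
(b) Fraction as HOCl = 1 / (1 + 0.3467) = 0.7425.
(b) OCl⁻ = (1 − 0.7425) × 6.5 ppm = 1.674 ppm.

(a) 36.6 ppm; (b) 1.67 ppm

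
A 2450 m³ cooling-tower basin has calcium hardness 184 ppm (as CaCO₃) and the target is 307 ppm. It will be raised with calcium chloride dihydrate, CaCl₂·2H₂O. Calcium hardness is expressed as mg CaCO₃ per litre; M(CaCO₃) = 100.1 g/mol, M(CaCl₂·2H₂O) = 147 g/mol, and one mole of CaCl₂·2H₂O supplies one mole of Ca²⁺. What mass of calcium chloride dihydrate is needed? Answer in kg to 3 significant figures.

Volume: 2450 m³ = 2,450,000 L.
Hardness to add: (307 − 184) = 123 mg/L as CaCO₃ × 2,450,000 L = 301,400 g as CaCO₃.
Moles of Ca²⁺ (1 mol Ca²⁺ ≡ 1 mol CaCO₃): 301,400 / 100.1 g/mol = 3010 mol.
Mass of CaCl₂·2H₂O: 3010 × 147 = 442,500 g.

443 kg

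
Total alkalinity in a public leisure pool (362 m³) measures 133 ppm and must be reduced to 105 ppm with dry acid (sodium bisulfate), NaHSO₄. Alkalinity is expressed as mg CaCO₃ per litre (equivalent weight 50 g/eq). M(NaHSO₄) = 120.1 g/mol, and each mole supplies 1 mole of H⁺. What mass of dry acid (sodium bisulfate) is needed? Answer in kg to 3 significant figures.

24.3 kg

Volume: 362 m³ = 362,000 L.
Alkalinity to neutralize: (133 − 105) = 28 mg/L as CaCO₃ × 362,000 L = 10,140 g as CaCO₃.
Equivalents of H⁺ required: 10,140 ÷ 50 g/eq = 202.7 eq = 202.7 mol NaHSO₄.
Mass of NaHSO₄: 202.7 × 120.1 = 24,350 g.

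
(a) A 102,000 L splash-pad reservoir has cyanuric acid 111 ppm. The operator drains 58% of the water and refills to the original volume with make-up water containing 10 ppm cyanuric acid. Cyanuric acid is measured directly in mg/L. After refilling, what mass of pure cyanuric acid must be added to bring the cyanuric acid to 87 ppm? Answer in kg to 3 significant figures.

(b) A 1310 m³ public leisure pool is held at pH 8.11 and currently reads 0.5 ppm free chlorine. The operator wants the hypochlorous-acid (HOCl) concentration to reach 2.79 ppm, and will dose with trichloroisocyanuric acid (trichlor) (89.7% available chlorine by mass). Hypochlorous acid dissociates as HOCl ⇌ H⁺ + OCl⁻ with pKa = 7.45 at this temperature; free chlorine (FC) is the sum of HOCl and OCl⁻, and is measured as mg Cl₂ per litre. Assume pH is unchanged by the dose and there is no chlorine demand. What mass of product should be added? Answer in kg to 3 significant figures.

(a) 3.53 kg; (b) 22.0 kg

(a) After draining 58% and refilling: 111 × 0.42 + 10 × 0.58 = 52.42 ppm.
(a) Deficit to target: 87 − 52.42 = 34.58 mg/L.
(a) Mass: 34.58 mg/L × 102,000 L = 3527 g cyanuric acid.

(b) Volume: 1310 m³ = 1,310,000 L.
(b) [OCl⁻]/[HOCl] = 10^(pH − pKa) = 10^(8.11 − 7.45) = 4.571; fraction as HOCl = 1/(1 + 4.571) = 0.1795.
(b) Free chlorine required for 2.79 ppm HOCl: 2.79 / 0.1795 = 15.54 ppm.
(b) FC to add: 15.54 − 0.5 = 15.04 mg/L as Cl₂.
(b) Cl₂ equivalent: 15.04 mg/L × 1,310,000 L = 19,710 g.
(b) Product at 89.7% available Cl: 19,710 / 0.897 = 21,970 g.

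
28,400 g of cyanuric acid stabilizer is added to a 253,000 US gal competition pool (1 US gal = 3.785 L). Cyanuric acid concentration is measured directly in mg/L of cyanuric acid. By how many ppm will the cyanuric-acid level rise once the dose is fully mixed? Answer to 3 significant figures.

Volume: 253,000 US gal × 3.785 L/gal = 957,605 L.
Rise: 28,400 g / 957,605 L × 1000 = 29.66 mg/L.

29.7 ppm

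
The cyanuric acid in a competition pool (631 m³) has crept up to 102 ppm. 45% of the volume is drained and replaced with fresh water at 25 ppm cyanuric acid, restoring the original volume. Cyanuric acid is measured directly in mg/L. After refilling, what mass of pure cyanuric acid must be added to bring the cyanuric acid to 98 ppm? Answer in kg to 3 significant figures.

19.3 kg

Volume: 631 m³ = 631,000 L.
After draining 45% and refilling: 102 × 0.55 + 25 × 0.45 = 67.35 ppm.
Deficit to target: 98 − 67.35 = 30.65 mg/L.
Mass: 30.65 mg/L × 631,000 L = 19,340 g cyanuric acid.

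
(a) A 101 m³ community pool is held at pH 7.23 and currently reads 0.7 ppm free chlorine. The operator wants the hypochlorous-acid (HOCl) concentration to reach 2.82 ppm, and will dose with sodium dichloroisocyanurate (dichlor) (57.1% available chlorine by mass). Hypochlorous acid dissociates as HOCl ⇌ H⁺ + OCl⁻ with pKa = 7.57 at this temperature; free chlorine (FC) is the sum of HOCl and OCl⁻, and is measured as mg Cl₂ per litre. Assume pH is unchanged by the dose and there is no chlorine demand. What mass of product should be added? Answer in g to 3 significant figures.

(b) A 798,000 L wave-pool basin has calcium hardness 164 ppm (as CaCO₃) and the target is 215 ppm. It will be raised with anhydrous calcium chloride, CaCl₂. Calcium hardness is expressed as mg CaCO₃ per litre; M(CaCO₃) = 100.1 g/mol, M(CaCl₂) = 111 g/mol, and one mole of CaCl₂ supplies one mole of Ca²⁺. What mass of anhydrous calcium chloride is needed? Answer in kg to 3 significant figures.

(a) 603 g; (b) 45.1 kg

(a) Volume: 101 m³ = 101,000 L.
(a) [OCl⁻]/[HOCl] = 10^(pH − pKa) = 10^(7.23 − 7.57) = 0.4571; fraction as HOCl = 1/(1 + 0.4571) = 0.6863.
(a) Free chlorine required for 2.82 ppm HOCl: 2.82 / 0.6863 = 4.109 ppm.
(a) FC to add: 4.109 − 0.7 = 3.409 mg/L as Cl₂.
(a) Cl₂ equivalent: 3.409 mg/L × 101,000 L = 344.3 g.
(a) Product at 57.1% available Cl: 344.3 / 0.571 = 603 g.

(b) Hardness to add: (215 − 164) = 51 mg/L as CaCO₃ × 798,000 L = 40,700 g as CaCO₃.
(b) Moles of Ca²⁺ (1 mol Ca²⁺ ≡ 1 mol CaCO₃): 40,700 / 100.1 g/mol = 406.6 mol.
(b) Mass of CaCl₂: 406.6 × 111 = 45,130 g.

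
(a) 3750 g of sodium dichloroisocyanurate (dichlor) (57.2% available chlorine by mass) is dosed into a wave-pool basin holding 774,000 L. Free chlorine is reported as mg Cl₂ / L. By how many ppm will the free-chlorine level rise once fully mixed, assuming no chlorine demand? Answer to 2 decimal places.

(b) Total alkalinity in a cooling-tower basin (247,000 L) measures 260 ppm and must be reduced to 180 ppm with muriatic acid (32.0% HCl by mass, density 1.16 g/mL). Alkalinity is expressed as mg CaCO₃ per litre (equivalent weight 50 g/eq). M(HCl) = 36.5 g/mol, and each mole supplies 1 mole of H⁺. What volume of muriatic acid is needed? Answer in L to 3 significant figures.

(a) Available chlorine delivered: 3750 g × 0.572 = 2145 g as Cl₂.
(a) Concentration rise: 2145 g / 774,000 L = 2.771 mg/L = 2.77 ppm.

(b) Alkalinity to neutralize: (260 − 180) = 80 mg/L as CaCO₃ × 247,000 L = 19,760 g as CaCO₃.
(b) Equivalents of H⁺ required: 19,760 ÷ 50 g/eq = 395.2 eq = 395.2 mol HCl.
(b) Mass of HCl: 395.2 × 36.5 = 14,420 g.
(b) Mass of 32.0% solution: 14,420 / 0.32 = 45,080 g.
(b) Volume: 45,080 g ÷ 1.16 g/mL = 38,860 mL.

(a) 2.77 ppm; (b) 38.9 L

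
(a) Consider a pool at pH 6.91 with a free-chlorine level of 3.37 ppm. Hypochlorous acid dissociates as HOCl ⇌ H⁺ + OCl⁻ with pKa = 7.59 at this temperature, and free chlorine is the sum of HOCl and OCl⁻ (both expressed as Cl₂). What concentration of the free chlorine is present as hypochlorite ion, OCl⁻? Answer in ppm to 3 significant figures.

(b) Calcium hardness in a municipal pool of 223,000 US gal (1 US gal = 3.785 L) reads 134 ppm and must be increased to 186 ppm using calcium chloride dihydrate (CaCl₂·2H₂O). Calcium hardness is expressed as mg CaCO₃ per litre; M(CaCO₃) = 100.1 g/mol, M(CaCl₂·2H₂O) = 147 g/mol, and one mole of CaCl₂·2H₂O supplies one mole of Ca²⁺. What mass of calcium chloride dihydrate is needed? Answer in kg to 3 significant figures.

(a) [OCl⁻]/[HOCl] = 10^(pH − pKa) = 10^(6.91 − 7.59) = 10^-0.68 = 0.2089.
(a) Fraction as HOCl = 1 / (1 + 0.2089) = 0.8272.
(a) OCl⁻ = (1 − 0.8272) × 3.37 ppm = 0.5824 ppm.

(b) Volume: 223,000 US gal × 3.785 L/gal = 844,055 L.
(b) Hardness to add: (186 − 134) = 52 mg/L as CaCO₃ × 844,055 L = 43,890 g as CaCO₃.
(b) Moles of Ca²⁺ (1 mol Ca²⁺ ≡ 1 mol CaCO₃): 43,890 / 100.1 g/mol = 438.5 mol.
(b) Mass of CaCl₂·2H₂O: 438.5 × 147 = 64,460 g.

(a) 0.582 ppm; (b) 64.5 kg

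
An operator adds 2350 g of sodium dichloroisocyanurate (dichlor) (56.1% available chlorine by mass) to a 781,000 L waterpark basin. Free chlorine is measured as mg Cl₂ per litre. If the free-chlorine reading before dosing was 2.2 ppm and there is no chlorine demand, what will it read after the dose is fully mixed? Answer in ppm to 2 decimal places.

3.89 ppm

Available chlorine delivered: 2350 g × 0.561 = 1318 g as Cl₂.
Concentration rise: 1318 g / 781,000 L = 1.688 mg/L = 1.69 ppm.
Final FC: 2.2 + 1.69 = 3.89 ppm.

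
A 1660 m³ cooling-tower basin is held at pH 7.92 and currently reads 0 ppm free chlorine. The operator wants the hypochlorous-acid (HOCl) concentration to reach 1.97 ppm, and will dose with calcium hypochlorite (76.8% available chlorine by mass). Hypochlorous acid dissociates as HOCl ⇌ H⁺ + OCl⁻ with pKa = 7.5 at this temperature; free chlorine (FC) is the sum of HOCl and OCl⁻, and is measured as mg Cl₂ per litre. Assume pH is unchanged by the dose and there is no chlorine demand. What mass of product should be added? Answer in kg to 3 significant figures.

Volume: 1660 m³ = 1,660,000 L.
[OCl⁻]/[HOCl] = 10^(pH − pKa) = 10^(7.92 − 7.5) = 2.63; fraction as HOCl = 1/(1 + 2.63) = 0.2755.
Free chlorine required for 1.97 ppm HOCl: 1.97 / 0.2755 = 7.152 ppm.
FC to add: 7.152 − 0 = 7.152 mg/L as Cl₂.
Cl₂ equivalent: 7.152 mg/L × 1,660,000 L = 11,870 g.
Product at 76.8% available Cl: 11,870 / 0.768 = 15,460 g.

15.5 kg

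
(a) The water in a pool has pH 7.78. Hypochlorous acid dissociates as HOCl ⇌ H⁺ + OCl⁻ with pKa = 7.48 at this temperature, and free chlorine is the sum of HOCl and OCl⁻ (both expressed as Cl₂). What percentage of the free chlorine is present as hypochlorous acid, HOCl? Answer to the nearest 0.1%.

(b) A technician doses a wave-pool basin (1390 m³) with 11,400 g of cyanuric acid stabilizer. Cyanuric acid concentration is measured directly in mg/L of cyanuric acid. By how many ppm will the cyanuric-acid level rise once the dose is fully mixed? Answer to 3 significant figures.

(a) 33.4%; (b) 8.20 ppm

(a) [OCl⁻]/[HOCl] = 10^(pH − pKa) = 10^(7.78 − 7.48) = 10^0.30 = 1.995.
(a) Fraction as HOCl = 1 / (1 + 1.995) = 0.3339.

(b) Volume: 1390 m³ = 1,390,000 L.
(b) Rise: 11,400 g / 1,390,000 L × 1000 = 8.201 mg/L.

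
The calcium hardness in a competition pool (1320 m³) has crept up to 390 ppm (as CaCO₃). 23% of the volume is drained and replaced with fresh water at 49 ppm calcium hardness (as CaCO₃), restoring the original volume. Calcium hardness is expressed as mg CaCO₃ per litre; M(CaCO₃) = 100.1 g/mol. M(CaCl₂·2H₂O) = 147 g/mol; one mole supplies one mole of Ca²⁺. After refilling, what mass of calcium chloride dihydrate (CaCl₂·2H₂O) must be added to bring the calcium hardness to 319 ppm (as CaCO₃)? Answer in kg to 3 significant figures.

14.4 kg

Volume: 1320 m³ = 1,320,000 L.
After draining 23% and refilling: 390 × 0.77 + 49 × 0.23 = 311.57 ppm.
Deficit to target: 319 − 311.57 = 7.43 mg/L.
As CaCO₃: 7.43 mg/L × 1,320,000 L = 9808 g; ÷ 100.1 = 97.98 mol Ca²⁺.
Mass: 97.98 × 147 = 14,400 g.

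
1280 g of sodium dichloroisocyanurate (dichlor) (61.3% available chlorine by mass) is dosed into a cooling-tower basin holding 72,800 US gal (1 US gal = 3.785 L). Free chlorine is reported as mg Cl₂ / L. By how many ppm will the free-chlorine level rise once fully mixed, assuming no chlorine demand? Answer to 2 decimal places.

2.85 ppm

Volume: 72,800 US gal × 3.785 L/gal = 275,548 L.
Available chlorine delivered: 1280 g × 0.613 = 784.6 g as Cl₂.
Concentration rise: 784.6 g / 275,548 L = 2.848 mg/L = 2.85 ppm.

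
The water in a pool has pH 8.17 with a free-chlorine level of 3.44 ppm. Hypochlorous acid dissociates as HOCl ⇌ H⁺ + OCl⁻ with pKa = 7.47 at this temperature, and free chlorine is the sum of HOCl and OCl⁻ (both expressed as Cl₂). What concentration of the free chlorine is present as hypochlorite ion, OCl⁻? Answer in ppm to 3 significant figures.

[OCl⁻]/[HOCl] = 10^(pH − pKa) = 10^(8.17 − 7.47) = 10^0.70 = 5.012.
Fraction as HOCl = 1 / (1 + 5.012) = 0.1663.
OCl⁻ = (1 − 0.1663) × 3.44 ppm = 2.868 ppm.

2.87 ppm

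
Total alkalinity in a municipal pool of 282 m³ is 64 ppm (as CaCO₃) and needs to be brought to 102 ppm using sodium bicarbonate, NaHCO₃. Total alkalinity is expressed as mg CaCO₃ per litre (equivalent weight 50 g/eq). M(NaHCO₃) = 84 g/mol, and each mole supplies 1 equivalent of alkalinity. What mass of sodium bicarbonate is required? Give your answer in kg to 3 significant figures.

18.0 kg

Volume: 282 m³ = 282,000 L.
Alkalinity to add: (102 − 64) = 38 mg/L as CaCO₃ × 282,000 L = 10,720 g as CaCO₃.
Equivalents: 10,720 g ÷ 50 g/eq = 214.3 eq.
NaHCO₃ supplies 1 eq per mole → 214.3 mol.
Mass: 214.3 mol × 84 g/mol = 18,000 g.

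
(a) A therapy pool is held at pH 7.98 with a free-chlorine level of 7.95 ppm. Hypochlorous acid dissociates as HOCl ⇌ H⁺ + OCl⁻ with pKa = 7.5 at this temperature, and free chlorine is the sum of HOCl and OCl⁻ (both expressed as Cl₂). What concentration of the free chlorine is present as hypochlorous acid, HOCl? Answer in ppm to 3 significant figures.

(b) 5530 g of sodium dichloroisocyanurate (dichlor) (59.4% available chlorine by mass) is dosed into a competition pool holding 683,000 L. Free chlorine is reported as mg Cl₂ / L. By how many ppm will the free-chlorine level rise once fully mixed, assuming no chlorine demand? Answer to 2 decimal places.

(a) [OCl⁻]/[HOCl] = 10^(pH − pKa) = 10^(7.98 − 7.5) = 10^0.48 = 3.02.
(a) Fraction as HOCl = 1 / (1 + 3.02) = 0.2488.
(a) HOCl = 0.2488 × 7.95 ppm = 1.978 ppm.

(b) Available chlorine delivered: 5530 g × 0.594 = 3285 g as Cl₂.
(b) Concentration rise: 3285 g / 683,000 L = 4.809 mg/L = 4.81 ppm.

(a) 1.98 ppm; (b) 4.81 ppm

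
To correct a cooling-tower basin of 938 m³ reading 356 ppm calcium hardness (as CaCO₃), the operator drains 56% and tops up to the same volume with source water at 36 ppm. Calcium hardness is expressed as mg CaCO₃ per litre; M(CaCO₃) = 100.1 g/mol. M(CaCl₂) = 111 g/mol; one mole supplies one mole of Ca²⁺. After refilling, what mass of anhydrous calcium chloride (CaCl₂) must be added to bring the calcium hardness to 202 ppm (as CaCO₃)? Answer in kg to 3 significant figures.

26.2 kg

Volume: 938 m³ = 938,000 L.
After draining 56% and refilling: 356 × 0.44 + 36 × 0.56 = 176.8 ppm.
Deficit to target: 202 − 176.8 = 25.2 mg/L.
As CaCO₃: 25.2 mg/L × 938,000 L = 23,640 g; ÷ 100.1 = 236.1 mol Ca²⁺.
Mass: 236.1 × 111 = 26,210 g.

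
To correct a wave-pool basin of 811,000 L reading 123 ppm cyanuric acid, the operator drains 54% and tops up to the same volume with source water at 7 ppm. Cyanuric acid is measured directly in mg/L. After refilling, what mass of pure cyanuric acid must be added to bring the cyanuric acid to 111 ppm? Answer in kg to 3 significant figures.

After draining 54% and refilling: 123 × 0.46 + 7 × 0.54 = 60.36 ppm.
Deficit to target: 111 − 60.36 = 50.64 mg/L.
Mass: 50.64 mg/L × 811,000 L = 41,070 g cyanuric acid.

41.1 kg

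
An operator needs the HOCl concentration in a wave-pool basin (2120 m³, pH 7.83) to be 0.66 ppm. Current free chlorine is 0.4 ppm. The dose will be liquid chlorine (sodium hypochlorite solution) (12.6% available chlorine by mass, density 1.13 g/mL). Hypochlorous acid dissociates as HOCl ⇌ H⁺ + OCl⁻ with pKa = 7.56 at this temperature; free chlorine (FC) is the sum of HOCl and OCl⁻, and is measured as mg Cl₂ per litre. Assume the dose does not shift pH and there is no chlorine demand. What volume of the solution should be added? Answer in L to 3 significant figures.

22.2 L

Volume: 2120 m³ = 2,120,000 L.
[OCl⁻]/[HOCl] = 10^(pH − pKa) = 10^(7.83 − 7.56) = 1.862; fraction as HOCl = 1/(1 + 1.862) = 0.3494.
Free chlorine required for 0.66 ppm HOCl: 0.66 / 0.3494 = 1.889 ppm.
FC to add: 1.889 − 0.4 = 1.489 mg/L as Cl₂.
Cl₂ equivalent: 1.489 mg/L × 2,120,000 L = 3157 g.
Product at 12.6% available Cl: 3157 / 0.126 = 25,050 g.
Volume: 25,050 g ÷ 1.13 g/mL = 22,170 mL.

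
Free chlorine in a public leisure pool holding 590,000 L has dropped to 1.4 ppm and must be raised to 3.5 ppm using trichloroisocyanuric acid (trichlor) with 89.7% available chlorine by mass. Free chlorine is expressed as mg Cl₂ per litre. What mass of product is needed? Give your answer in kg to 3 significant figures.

Chlorine deficit: 3.5 − 1.4 = 2.1 ppm = 2.1 mg/L as Cl₂.
Cl₂ equivalent needed: 2.1 mg/L × 590,000 L = 1,239,000 mg = 1239 g.
Product at 89.7% available chlorine: 1239 / 0.897 = 1381 g.

1.38 kg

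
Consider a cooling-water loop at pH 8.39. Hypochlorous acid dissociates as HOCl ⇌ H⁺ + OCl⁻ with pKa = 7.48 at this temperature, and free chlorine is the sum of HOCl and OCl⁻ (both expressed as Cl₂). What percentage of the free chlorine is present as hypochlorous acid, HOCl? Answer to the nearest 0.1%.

11.0%

[OCl⁻]/[HOCl] = 10^(pH − pKa) = 10^(8.39 − 7.48) = 10^0.91 = 8.128.
Fraction as HOCl = 1 / (1 + 8.128) = 0.1095.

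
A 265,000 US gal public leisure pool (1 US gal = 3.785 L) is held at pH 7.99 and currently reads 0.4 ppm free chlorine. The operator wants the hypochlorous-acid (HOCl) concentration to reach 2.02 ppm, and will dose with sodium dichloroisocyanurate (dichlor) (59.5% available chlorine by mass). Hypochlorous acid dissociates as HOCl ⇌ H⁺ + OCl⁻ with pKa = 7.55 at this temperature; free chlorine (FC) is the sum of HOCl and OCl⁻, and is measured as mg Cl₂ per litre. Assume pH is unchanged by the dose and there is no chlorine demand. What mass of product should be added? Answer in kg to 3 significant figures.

12.1 kg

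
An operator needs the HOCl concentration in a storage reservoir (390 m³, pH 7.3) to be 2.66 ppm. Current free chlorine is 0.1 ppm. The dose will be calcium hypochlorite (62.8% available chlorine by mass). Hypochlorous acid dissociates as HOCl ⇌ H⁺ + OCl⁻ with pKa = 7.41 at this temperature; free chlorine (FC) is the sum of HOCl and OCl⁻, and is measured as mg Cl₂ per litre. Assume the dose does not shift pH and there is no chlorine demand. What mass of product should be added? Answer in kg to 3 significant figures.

2.87 kg

Volume: 390 m³ = 390,000 L.
[OCl⁻]/[HOCl] = 10^(pH − pKa) = 10^(7.3 − 7.41) = 0.7762; fraction as HOCl = 1/(1 + 0.7762) = 0.563.
Free chlorine required for 2.66 ppm HOCl: 2.66 / 0.563 = 4.725 ppm.
FC to add: 4.725 − 0.1 = 4.625 mg/L as Cl₂.
Cl₂ equivalent: 4.625 mg/L × 390,000 L = 1804 g.
Product at 62.8% available Cl: 1804 / 0.628 = 2872 g.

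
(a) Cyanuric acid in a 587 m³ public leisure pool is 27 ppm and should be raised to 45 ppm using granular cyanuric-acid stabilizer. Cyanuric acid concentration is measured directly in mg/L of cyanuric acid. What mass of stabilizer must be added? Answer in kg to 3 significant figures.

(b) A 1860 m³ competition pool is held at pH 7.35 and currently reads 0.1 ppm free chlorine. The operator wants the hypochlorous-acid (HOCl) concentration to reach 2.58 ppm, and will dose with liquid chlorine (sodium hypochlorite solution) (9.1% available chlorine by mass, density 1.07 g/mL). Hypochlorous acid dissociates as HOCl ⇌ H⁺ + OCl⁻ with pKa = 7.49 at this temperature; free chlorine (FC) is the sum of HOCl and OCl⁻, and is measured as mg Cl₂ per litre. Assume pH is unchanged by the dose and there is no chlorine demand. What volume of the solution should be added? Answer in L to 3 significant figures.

(a) Volume: 587 m³ = 587,000 L.
(a) CYA to add: (45 − 27) = 18 mg/L × 587,000 L = 10,570 g cyanuric acid.

(b) Volume: 1860 m³ = 1,860,000 L.
(b) [OCl⁻]/[HOCl] = 10^(pH − pKa) = 10^(7.35 − 7.49) = 0.7244; fraction as HOCl = 1/(1 + 0.7244) = 0.5799.
(b) Free chlorine required for 2.58 ppm HOCl: 2.58 / 0.5799 = 4.449 ppm.
(b) FC to add: 4.449 − 0.1 = 4.349 mg/L as Cl₂.
(b) Cl₂ equivalent: 4.349 mg/L × 1,860,000 L = 8089 g.
(b) Product at 9.1% available Cl: 8089 / 0.091 = 88,890 g.
(b) Volume: 88,890 g ÷ 1.07 g/mL = 83,080 mL.

(a) 10.6 kg; (b) 83.1 L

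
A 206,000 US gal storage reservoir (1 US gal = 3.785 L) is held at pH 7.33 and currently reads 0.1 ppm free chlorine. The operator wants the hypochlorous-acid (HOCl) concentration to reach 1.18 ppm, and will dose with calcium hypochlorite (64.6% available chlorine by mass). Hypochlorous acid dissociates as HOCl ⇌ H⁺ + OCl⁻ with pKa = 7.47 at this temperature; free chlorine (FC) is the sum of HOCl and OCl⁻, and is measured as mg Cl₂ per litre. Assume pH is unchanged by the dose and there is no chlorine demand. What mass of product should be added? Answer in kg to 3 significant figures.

2.34 kg

Volume: 206,000 US gal × 3.785 L/gal = 779,710 L.
[OCl⁻]/[HOCl] = 10^(pH − pKa) = 10^(7.33 − 7.47) = 0.7244; fraction as HOCl = 1/(1 + 0.7244) = 0.5799.
Free chlorine required for 1.18 ppm HOCl: 1.18 / 0.5799 = 2.035 ppm.
FC to add: 2.035 − 0.1 = 1.935 mg/L as Cl₂.
Cl₂ equivalent: 1.935 mg/L × 779,710 L = 1509 g.
Product at 64.6% available Cl: 1509 / 0.646 = 2335 g.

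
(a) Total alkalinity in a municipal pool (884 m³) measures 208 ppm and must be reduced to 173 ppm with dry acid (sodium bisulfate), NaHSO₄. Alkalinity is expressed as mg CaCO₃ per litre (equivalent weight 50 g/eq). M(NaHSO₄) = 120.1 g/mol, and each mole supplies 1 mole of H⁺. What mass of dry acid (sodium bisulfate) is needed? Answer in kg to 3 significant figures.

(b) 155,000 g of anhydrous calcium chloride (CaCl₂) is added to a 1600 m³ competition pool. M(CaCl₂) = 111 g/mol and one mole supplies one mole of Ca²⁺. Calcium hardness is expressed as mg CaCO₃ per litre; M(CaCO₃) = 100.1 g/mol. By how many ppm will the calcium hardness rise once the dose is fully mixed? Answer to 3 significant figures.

(a) 74.3 kg; (b) 87.4 ppm

(a) Volume: 884 m³ = 884,000 L.
(a) Alkalinity to neutralize: (208 − 173) = 35 mg/L as CaCO₃ × 884,000 L = 30,940 g as CaCO₃.
(a) Equivalents of H⁺ required: 30,940 ÷ 50 g/eq = 618.8 eq = 618.8 mol NaHSO₄.
(a) Mass of NaHSO₄: 618.8 × 120.1 = 74,320 g.

(b) Volume: 1600 m³ = 1,600,000 L.
(b) Moles of Ca²⁺: 155,000 g ÷ 111 g/mol = 1396 mol.
(b) As CaCO₃: 1396 mol × 100.1 g/mol = 139,800 g.
(b) Rise: 139,800 g / 1,600,000 L × 1000 = 87.36 mg/L.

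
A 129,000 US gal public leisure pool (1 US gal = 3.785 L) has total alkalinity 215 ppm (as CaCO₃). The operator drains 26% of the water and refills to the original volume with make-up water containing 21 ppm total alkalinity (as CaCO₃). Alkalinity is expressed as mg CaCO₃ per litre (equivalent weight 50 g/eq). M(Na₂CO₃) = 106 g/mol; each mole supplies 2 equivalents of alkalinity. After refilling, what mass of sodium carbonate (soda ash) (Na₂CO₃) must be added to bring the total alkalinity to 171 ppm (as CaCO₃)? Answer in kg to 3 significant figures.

Volume: 129,000 US gal × 3.785 L/gal = 488,265 L.
After draining 26% and refilling: 215 × 0.74 + 21 × 0.26 = 164.56 ppm.
Deficit to target: 171 − 164.56 = 6.44 mg/L.
As CaCO₃: 6.44 mg/L × 488,265 L = 3144 g; ÷ 50 g/eq ÷ 2 = 31.44 mol Na₂CO₃.
Mass: 31.44 × 106 = 3333 g.

3.33 kg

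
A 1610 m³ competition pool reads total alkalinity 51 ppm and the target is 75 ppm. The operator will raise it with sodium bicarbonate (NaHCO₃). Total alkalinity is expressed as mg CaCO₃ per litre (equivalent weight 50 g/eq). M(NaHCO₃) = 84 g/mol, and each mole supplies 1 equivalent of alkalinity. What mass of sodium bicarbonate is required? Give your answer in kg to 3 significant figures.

64.9 kg

Volume: 1610 m³ = 1,610,000 L.
Alkalinity to add: (75 − 51) = 24 mg/L as CaCO₃ × 1,610,000 L = 38,640 g as CaCO₃.
Equivalents: 38,640 g ÷ 50 g/eq = 772.8 eq.
NaHCO₃ supplies 1 eq per mole → 772.8 mol.
Mass: 772.8 mol × 84 g/mol = 64,920 g.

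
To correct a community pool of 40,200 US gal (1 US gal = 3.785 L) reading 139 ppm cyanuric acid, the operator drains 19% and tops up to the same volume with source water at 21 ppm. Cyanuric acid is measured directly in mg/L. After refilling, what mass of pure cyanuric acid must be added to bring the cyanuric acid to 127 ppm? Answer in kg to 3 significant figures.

Volume: 40,200 US gal × 3.785 L/gal = 152,157 L.
After draining 19% and refilling: 139 × 0.81 + 21 × 0.19 = 116.58 ppm.
Deficit to target: 127 − 116.58 = 10.42 mg/L.
Mass: 10.42 mg/L × 152,157 L = 1585 g cyanuric acid.

1.59 kg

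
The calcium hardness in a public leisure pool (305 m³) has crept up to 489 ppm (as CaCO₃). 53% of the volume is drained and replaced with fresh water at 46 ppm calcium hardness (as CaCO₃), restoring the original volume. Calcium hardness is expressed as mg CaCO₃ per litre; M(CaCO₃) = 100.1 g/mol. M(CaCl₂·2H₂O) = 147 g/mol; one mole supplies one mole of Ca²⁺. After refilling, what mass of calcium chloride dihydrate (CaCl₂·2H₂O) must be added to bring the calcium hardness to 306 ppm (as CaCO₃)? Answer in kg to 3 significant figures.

Volume: 305 m³ = 305,000 L.
After draining 53% and refilling: 489 × 0.47 + 46 × 0.53 = 254.21 ppm.
Deficit to target: 306 − 254.21 = 51.79 mg/L.
As CaCO₃: 51.79 mg/L × 305,000 L = 15,800 g; ÷ 100.1 = 157.8 mol Ca²⁺.
Mass: 157.8 × 147 = 23,200 g.

23.2 kg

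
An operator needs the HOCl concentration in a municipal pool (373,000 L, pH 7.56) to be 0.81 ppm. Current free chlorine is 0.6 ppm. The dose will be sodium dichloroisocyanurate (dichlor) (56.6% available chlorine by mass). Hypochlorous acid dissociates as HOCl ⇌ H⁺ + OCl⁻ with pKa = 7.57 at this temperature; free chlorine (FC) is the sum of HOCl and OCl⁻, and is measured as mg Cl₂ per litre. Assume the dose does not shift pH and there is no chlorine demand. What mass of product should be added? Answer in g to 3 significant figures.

660 g

[OCl⁻]/[HOCl] = 10^(pH − pKa) = 10^(7.56 − 7.57) = 0.9772; fraction as HOCl = 1/(1 + 0.9772) = 0.5058.
Free chlorine required for 0.81 ppm HOCl: 0.81 / 0.5058 = 1.602 ppm.
FC to add: 1.602 − 0.6 = 1.002 mg/L as Cl₂.
Cl₂ equivalent: 1.002 mg/L × 373,000 L = 373.6 g.
Product at 56.6% available Cl: 373.6 / 0.566 = 660 g.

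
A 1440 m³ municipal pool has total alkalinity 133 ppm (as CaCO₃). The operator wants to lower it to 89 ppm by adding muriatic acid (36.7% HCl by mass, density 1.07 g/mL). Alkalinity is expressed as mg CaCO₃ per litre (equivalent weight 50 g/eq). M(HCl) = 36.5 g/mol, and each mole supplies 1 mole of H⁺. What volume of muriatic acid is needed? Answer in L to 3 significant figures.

118 L

Volume: 1440 m³ = 1,440,000 L.
Alkalinity to neutralize: (133 − 89) = 44 mg/L as CaCO₃ × 1,440,000 L = 63,360 g as CaCO₃.
Equivalents of H⁺ required: 63,360 ÷ 50 g/eq = 1267 eq = 1267 mol HCl.
Mass of HCl: 1267 × 36.5 = 46,250 g.
Mass of 36.7% solution: 46,250 / 0.367 = 126,000 g.
Volume: 126,000 g ÷ 1.07 g/mL = 117,800 mL.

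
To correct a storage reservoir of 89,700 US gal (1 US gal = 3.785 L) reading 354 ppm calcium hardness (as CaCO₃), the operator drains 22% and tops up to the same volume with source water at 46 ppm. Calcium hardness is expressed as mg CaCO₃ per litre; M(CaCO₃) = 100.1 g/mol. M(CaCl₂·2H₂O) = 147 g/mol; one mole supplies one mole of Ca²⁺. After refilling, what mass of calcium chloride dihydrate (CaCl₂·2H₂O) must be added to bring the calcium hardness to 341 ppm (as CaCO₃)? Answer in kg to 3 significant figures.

Volume: 89,700 US gal × 3.785 L/gal = 339,514 L.
After draining 22% and refilling: 354 × 0.78 + 46 × 0.22 = 286.24 ppm.
Deficit to target: 341 − 286.24 = 54.76 mg/L.
As CaCO₃: 54.76 mg/L × 339,514 L = 18,590 g; ÷ 100.1 = 185.7 mol Ca²⁺.
Mass: 185.7 × 147 = 27,300 g.

27.3 kg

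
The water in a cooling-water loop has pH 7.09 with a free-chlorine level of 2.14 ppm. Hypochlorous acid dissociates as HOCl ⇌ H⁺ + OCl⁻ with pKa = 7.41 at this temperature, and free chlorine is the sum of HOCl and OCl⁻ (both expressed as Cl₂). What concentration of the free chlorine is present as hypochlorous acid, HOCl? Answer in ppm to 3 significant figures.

[OCl⁻]/[HOCl] = 10^(pH − pKa) = 10^(7.09 − 7.41) = 10^-0.32 = 0.4786.
Fraction as HOCl = 1 / (1 + 0.4786) = 0.6763.
HOCl = 0.6763 × 2.14 ppm = 1.447 ppm.

1.45 ppm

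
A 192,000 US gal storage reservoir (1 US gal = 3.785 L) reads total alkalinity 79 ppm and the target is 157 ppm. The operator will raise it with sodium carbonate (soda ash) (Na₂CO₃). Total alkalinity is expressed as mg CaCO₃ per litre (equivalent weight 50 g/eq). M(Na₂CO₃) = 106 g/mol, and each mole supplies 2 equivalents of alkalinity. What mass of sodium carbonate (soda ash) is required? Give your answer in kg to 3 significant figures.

60.1 kg

Volume: 192,000 US gal × 3.785 L/gal = 726,720 L.
Alkalinity to add: (157 − 79) = 78 mg/L as CaCO₃ × 726,720 L = 56,680 g as CaCO₃.
Equivalents: 56,680 g ÷ 50 g/eq = 1134 eq.
Each mole of Na₂CO₃ supplies 2 eq, so 1134 / 2 = 566.8 mol.
Mass: 566.8 mol × 106 g/mol = 60,090 g.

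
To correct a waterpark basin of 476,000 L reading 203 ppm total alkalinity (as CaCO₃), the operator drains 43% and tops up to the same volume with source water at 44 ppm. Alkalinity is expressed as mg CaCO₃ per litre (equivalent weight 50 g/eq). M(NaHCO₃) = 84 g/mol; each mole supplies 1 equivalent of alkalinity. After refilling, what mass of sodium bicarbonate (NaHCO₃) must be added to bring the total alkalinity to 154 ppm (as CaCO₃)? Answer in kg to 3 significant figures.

After draining 43% and refilling: 203 × 0.57 + 44 × 0.43 = 134.63 ppm.
Deficit to target: 154 − 134.63 = 19.37 mg/L.
As CaCO₃: 19.37 mg/L × 476,000 L = 9220 g; ÷ 50 g/eq ÷ 1 = 184.4 mol NaHCO₃.
Mass: 184.4 × 84 = 15,490 g.

15.5 kg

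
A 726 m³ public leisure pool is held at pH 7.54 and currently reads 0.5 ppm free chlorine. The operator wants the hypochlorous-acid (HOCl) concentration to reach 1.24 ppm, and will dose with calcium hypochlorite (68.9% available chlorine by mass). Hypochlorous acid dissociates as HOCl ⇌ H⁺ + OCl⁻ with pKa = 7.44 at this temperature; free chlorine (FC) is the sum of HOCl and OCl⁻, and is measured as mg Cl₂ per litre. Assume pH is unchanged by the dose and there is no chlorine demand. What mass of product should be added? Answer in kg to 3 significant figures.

2.42 kg

Volume: 726 m³ = 726,000 L.
[OCl⁻]/[HOCl] = 10^(pH − pKa) = 10^(7.54 − 7.44) = 1.259; fraction as HOCl = 1/(1 + 1.259) = 0.4427.
Free chlorine required for 1.24 ppm HOCl: 1.24 / 0.4427 = 2.801 ppm.
FC to add: 2.801 − 0.5 = 2.301 mg/L as Cl₂.
Cl₂ equivalent: 2.301 mg/L × 726,000 L = 1671 g.
Product at 68.9% available Cl: 1671 / 0.689 = 2425 g.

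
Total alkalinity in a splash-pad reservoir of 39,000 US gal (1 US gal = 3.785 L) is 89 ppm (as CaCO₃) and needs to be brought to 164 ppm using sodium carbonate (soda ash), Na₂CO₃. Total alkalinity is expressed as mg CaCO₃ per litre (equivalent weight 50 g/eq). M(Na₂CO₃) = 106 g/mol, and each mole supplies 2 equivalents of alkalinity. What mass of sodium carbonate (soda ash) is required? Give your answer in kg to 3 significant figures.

11.7 kg

Volume: 39,000 US gal × 3.785 L/gal = 147,615 L.
Alkalinity to add: (164 − 89) = 75 mg/L as CaCO₃ × 147,615 L = 11,070 g as CaCO₃.
Equivalents: 11,070 g ÷ 50 g/eq = 221.4 eq.
Each mole of Na₂CO₃ supplies 2 eq, so 221.4 / 2 = 110.7 mol.
Mass: 110.7 mol × 106 g/mol = 11,740 g.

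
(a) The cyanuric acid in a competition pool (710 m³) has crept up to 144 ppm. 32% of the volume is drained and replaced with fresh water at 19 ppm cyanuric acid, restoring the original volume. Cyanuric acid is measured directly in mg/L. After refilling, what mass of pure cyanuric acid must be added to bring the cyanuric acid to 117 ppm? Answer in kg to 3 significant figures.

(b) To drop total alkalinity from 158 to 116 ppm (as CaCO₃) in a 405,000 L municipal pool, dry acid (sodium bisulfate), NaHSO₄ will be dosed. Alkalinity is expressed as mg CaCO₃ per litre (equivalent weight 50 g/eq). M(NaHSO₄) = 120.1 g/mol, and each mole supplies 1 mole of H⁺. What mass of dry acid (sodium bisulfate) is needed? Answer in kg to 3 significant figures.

(a) Volume: 710 m³ = 710,000 L.
(a) After draining 32% and refilling: 144 × 0.68 + 19 × 0.32 = 104 ppm.
(a) Deficit to target: 117 − 104 = 13 mg/L.
(a) Mass: 13 mg/L × 710,000 L = 9230 g cyanuric acid.

(b) Alkalinity to neutralize: (158 − 116) = 42 mg/L as CaCO₃ × 405,000 L = 17,010 g as CaCO₃.
(b) Equivalents of H⁺ required: 17,010 ÷ 50 g/eq = 340.2 eq = 340.2 mol NaHSO₄.
(b) Mass of NaHSO₄: 340.2 × 120.1 = 40,860 g.

(a) 9.23 kg; (b) 40.9 kg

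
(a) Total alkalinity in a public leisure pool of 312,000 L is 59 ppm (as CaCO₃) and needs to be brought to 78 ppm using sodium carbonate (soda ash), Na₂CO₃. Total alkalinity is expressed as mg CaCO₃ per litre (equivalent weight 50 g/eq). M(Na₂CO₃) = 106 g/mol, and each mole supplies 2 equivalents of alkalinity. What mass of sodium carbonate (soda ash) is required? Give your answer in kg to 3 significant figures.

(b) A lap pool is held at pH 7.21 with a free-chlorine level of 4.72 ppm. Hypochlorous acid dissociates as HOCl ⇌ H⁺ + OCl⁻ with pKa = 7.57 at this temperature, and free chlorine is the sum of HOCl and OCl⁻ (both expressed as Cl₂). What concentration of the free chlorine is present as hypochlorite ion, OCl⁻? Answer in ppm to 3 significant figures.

(a) 6.28 kg; (b) 1.43 ppm

(a) Alkalinity to add: (78 − 59) = 19 mg/L as CaCO₃ × 312,000 L = 5928 g as CaCO₃.
(a) Equivalents: 5928 g ÷ 50 g/eq = 118.6 eq.
(a) Each mole of Na₂CO₃ supplies 2 eq, so 118.6 / 2 = 59.28 mol.
(a) Mass: 59.28 mol × 106 g/mol = 6284 g.

(b) [OCl⁻]/[HOCl] = 10^(pH − pKa) = 10^(7.21 − 7.57) = 10^-0.36 = 0.4365.
(b) Fraction as HOCl = 1 / (1 + 0.4365) = 0.6961.
(b) OCl⁻ = (1 − 0.6961) × 4.72 ppm = 1.434 ppm.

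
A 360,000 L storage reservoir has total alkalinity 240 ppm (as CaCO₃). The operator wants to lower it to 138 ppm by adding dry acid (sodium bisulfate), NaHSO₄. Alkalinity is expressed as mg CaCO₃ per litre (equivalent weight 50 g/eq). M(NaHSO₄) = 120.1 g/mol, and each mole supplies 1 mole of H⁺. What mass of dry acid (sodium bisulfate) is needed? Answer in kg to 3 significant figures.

88.2 kg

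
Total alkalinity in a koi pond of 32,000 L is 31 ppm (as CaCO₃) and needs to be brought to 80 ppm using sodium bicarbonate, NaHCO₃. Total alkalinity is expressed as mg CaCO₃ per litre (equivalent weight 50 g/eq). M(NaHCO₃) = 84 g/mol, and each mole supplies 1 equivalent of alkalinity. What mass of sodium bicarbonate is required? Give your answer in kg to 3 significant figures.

Alkalinity to add: (80 − 31) = 49 mg/L as CaCO₃ × 32,000 L = 1568 g as CaCO₃.
Equivalents: 1568 g ÷ 50 g/eq = 31.36 eq.
NaHCO₃ supplies 1 eq per mole → 31.36 mol.
Mass: 31.36 mol × 84 g/mol = 2634 g.

2.63 kg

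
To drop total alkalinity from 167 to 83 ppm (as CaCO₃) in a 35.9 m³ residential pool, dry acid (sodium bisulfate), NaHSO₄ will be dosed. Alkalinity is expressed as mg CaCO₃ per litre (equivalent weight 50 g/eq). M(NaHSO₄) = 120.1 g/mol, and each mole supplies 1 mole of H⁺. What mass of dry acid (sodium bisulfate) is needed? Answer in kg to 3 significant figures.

7.24 kg

Volume: 35.9 m³ = 35,900 L.
Alkalinity to neutralize: (167 − 83) = 84 mg/L as CaCO₃ × 35,900 L = 3016 g as CaCO₃.
Equivalents of H⁺ required: 3016 ÷ 50 g/eq = 60.31 eq = 60.31 mol NaHSO₄.
Mass of NaHSO₄: 60.31 × 120.1 = 7243 g.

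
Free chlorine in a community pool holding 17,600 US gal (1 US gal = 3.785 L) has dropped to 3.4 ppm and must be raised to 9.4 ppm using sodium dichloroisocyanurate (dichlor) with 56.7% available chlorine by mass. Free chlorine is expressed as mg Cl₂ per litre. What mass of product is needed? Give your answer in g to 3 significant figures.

Volume: 17,600 US gal × 3.785 L/gal = 66,616 L.
Chlorine deficit: 9.4 − 3.4 = 6 ppm = 6 mg/L as Cl₂.
Cl₂ equivalent needed: 6 mg/L × 66,616 L = 399,700 mg = 399.7 g.
Product at 56.7% available chlorine: 399.7 / 0.567 = 704.9 g.

705 g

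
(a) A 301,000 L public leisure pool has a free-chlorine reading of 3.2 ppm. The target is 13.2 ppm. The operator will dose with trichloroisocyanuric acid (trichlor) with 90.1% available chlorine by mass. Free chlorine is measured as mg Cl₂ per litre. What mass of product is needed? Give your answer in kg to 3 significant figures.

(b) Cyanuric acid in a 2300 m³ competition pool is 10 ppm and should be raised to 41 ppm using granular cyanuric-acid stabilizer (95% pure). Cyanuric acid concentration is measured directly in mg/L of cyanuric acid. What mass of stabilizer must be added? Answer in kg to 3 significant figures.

(a) 3.34 kg; (b) 75.1 kg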